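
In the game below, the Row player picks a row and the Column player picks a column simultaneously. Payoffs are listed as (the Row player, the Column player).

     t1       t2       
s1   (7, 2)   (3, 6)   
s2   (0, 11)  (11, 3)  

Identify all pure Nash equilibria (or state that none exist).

A profile is a Nash equilibrium when each player is best-responding to the other.
The Row player's best responses — vs t1: s1 (payoff 7); vs t2: s2 (payoff 11).
The Column player's best responses — vs s1: t2 (payoff 6); vs s2: t1 (payoff 11).
No cell has both players best-responding. For instance, the Row player's best reply to t2 is s2, but against s2 the Column player prefers t1 over t2.

No pure-strategy Nash equilibrium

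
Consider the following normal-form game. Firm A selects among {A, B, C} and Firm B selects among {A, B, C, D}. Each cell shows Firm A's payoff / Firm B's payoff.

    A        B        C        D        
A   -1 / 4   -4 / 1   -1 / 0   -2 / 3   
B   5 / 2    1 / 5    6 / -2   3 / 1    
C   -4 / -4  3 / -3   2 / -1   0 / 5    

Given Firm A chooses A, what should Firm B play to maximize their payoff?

With Firm A fixed at A, Firm B's payoffs are: A → 4, B → 1, C → 0, D → 3.
The maximum is 4, achieved by A.

A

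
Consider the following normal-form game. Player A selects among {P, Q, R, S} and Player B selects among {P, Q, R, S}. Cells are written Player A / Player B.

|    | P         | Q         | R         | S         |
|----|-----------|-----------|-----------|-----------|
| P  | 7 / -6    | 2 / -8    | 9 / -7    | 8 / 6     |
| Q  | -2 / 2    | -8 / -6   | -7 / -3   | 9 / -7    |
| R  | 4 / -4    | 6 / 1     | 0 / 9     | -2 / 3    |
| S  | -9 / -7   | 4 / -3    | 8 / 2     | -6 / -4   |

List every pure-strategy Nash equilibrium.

There is no pure-strategy Nash equilibrium

Check mutual best responses: a cell is a NE iff neither player can gain by unilaterally deviating.
Player A's best responses — vs P: P (payoff 7); vs Q: R (payoff 6); vs R: P (payoff 9); vs S: Q (payoff 9).
Player B's best responses — vs P: S (payoff 6); vs Q: P (payoff 2); vs R: R (payoff 9); vs S: R (payoff 2).
No cell has both players best-responding. For instance, Player A's best reply to Q is R, but against R Player B prefers R over Q.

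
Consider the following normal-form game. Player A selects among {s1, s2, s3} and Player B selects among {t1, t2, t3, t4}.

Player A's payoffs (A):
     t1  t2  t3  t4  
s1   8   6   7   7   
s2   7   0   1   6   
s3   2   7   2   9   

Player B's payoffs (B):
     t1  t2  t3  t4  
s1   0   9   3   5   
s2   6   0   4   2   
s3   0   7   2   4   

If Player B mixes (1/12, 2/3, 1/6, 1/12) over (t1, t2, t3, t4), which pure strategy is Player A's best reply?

Compute Player A's expected payoff from each pure strategy against the given mix.
s1: (1/12)·8 + (2/3)·6 + (1/6)·7 + (1/12)·7 = 77/12
s2: (1/12)·7 + (2/3)·0 + (1/6)·1 + (1/12)·6 = 5/4
s3: (1/12)·2 + (2/3)·7 + (1/6)·2 + (1/12)·9 = 71/12
Highest expected payoff is 77/12, from s1.

s1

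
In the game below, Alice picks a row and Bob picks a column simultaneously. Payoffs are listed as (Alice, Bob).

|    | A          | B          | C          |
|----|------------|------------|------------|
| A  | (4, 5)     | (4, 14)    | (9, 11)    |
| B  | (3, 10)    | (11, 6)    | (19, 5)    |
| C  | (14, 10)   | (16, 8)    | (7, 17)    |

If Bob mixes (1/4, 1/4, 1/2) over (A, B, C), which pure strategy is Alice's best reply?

B

Alice's best reply maximizes expected payoff against the mix.
A: (1/4)·4 + (1/4)·4 + (1/2)·9 = 13/2
B: (1/4)·3 + (1/4)·11 + (1/2)·19 = 13
C: (1/4)·14 + (1/4)·16 + (1/2)·7 = 11
Highest expected payoff is 13, from B.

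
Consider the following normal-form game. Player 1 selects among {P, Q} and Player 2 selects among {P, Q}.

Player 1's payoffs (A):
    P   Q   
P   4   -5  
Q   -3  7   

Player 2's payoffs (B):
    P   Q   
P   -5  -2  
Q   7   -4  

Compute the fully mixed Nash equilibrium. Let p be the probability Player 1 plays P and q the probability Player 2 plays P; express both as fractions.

p = 11/14, q = 12/19

In a mixed NE each player is indifferent between their pure strategies, so the opponent's mix sets the indifference.
Player 2 indifferent between P and Q: p·(-5) + (1−p)·7 = p·(-2) + (1−p)·(-4) ⟹ 7 + (-12)p = (-4) + 2p ⟹ p = 11/14.
Player 1 indifferent between P and Q: q·4 + (1−q)·(-5) = q·(-3) + (1−q)·7 ⟹ (-5) + 9q = 7 + (-10)q ⟹ q = 12/19.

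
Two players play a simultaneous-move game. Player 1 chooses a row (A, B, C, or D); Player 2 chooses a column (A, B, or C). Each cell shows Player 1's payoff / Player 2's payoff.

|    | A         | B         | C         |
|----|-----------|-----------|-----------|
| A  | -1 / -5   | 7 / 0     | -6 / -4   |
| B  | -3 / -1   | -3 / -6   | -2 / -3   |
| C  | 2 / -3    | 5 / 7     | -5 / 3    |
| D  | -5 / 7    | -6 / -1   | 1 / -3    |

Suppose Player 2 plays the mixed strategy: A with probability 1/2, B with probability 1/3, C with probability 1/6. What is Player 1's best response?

C

Player 1's best reply maximizes expected payoff against the mix.
A: (1/2)·(-1) + (1/3)·7 + (1/6)·(-6) = 5/6
B: (1/2)·(-3) + (1/3)·(-3) + (1/6)·(-2) = -17/6
C: (1/2)·2 + (1/3)·5 + (1/6)·(-5) = 11/6
D: (1/2)·(-5) + (1/3)·(-6) + (1/6)·1 = -13/3
Highest expected payoff is 11/6, from C.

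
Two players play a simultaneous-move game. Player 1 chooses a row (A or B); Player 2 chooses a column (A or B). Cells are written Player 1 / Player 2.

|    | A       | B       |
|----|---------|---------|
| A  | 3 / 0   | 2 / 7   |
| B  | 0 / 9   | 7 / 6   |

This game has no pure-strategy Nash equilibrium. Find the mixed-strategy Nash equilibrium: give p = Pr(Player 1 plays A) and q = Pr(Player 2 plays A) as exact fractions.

In a mixed NE each player is indifferent between their pure strategies, so the opponent's mix sets the indifference.
Player 2 indifferent between A and B: p·0 + (1−p)·9 = p·7 + (1−p)·6 ⟹ 9 + (-9)p = 6 + 1p ⟹ p = 3/10.
Player 1 indifferent between A and B: q·3 + (1−q)·2 = q·0 + (1−q)·7 ⟹ 2 + 1q = 7 + (-7)q ⟹ q = 5/8.

p = 3/10, q = 5/8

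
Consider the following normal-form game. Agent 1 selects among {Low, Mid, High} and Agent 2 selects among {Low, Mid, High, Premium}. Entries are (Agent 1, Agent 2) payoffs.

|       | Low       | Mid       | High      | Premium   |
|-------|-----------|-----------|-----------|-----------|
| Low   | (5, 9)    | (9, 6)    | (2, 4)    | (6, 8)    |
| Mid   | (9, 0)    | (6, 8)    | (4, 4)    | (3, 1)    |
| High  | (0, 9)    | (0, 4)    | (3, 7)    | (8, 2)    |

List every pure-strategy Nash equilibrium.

No pure-strategy Nash equilibrium

A profile is a Nash equilibrium when each player is best-responding to the other.
Agent 1's best responses — vs Low: Mid (payoff 9); vs Mid: Low (payoff 9); vs High: Mid (payoff 4); vs Premium: High (payoff 8).
Agent 2's best responses — vs Low: Low (payoff 9); vs Mid: Mid (payoff 8); vs High: Low (payoff 9).
No cell has both players best-responding. For instance, Agent 1's best reply to Mid is Low, but against Low Agent 2 prefers Low over Mid.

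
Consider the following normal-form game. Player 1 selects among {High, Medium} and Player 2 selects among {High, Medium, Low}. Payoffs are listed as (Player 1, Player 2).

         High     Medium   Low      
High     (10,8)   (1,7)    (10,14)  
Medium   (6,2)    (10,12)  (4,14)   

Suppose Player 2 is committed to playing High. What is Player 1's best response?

With Player 2 fixed at High, Player 1's payoffs are: High → 10, Medium → 6.
The maximum is 10, achieved by High.

High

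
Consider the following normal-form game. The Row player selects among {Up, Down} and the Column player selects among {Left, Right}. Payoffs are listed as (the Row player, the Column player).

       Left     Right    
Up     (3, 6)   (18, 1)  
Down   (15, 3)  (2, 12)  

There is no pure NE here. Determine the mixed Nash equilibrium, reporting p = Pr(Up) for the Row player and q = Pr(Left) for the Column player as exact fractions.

p = 9/14, q = 4/7

In a mixed NE each player is indifferent between their pure strategies, so the opponent's mix sets the indifference.
The Column player indifferent between Left and Right: p·6 + (1−p)·3 = p·1 + (1−p)·12 ⟹ 3 + 3p = 12 + (-11)p ⟹ p = 9/14.
The Row player indifferent between Up and Down: q·3 + (1−q)·18 = q·15 + (1−q)·2 ⟹ 18 + (-15)q = 2 + 13q ⟹ q = 4/7.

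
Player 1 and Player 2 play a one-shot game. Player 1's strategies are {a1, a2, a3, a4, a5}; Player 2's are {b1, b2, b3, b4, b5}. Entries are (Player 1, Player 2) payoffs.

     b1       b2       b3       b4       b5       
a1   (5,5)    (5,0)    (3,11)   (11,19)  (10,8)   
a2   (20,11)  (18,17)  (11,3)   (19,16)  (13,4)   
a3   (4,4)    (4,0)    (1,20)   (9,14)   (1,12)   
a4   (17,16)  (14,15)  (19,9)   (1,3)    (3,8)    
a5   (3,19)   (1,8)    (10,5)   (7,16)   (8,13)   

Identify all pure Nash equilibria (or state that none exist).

Find each player's best response to every opponent strategy; NE are the intersections.
Player 1's best responses — vs b1: a2 (payoff 20); vs b2: a2 (payoff 18); vs b3: a4 (payoff 19); vs b4: a2 (payoff 19); vs b5: a2 (payoff 13).
Player 2's best responses — vs a1: b4 (payoff 19); vs a2: b2 (payoff 17); vs a3: b3 (payoff 20); vs a4: b1 (payoff 16); vs a5: b1 (payoff 19).
The only mutual best response is (a2, b2); neither player gains by switching there.

(a2, b2)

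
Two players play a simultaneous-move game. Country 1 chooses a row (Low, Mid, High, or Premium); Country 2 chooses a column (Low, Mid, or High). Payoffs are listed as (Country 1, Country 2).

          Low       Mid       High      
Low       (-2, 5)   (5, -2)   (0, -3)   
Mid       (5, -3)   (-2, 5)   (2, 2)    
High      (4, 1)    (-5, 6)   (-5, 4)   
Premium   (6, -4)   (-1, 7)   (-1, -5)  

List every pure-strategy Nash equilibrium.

Check mutual best responses: a cell is a NE iff neither player can gain by unilaterally deviating.
Country 1's best responses — vs Low: Premium (payoff 6); vs Mid: Low (payoff 5); vs High: Mid (payoff 2).
Country 2's best responses — vs Low: Low (payoff 5); vs Mid: Mid (payoff 5); vs High: Mid (payoff 6); vs Premium: Mid (payoff 7).
No cell has both players best-responding. For instance, Country 1's best reply to Mid is Low, but against Low Country 2 prefers Low over Mid.

There is no pure-strategy Nash equilibrium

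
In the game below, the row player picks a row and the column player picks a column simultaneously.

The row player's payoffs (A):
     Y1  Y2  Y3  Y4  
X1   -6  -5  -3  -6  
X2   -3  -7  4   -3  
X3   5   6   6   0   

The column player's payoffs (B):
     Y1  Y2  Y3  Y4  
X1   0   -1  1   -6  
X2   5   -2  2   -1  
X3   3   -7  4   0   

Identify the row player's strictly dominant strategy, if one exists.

A strategy is strictly dominant if it gives the row player a strictly higher payoff than every other strategy, against every choice by the opponent.
X3 strictly dominates: vs Y1: 5 > each of {-6, -3}; vs Y2: 6 > each of {-5, -7}; vs Y3: 6 > each of {-3, 4}; vs Y4: 0 > each of {-6, -3}.

X3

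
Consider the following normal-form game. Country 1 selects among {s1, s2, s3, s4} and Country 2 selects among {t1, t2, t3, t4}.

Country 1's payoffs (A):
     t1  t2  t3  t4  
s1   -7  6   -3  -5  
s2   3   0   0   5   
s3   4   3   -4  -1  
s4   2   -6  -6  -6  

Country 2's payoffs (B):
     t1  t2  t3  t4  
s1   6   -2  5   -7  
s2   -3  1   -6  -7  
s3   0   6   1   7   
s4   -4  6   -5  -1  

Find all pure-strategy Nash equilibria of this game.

There is no pure-strategy Nash equilibrium

A profile is a Nash equilibrium when each player is best-responding to the other.
Country 1's best responses — vs t1: s3 (payoff 4); vs t2: s1 (payoff 6); vs t3: s2 (payoff 0); vs t4: s2 (payoff 5).
Country 2's best responses — vs s1: t1 (payoff 6); vs s2: t2 (payoff 1); vs s3: t4 (payoff 7); vs s4: t2 (payoff 6).
No cell has both players best-responding. For instance, Country 1's best reply to t2 is s1, but against s1 Country 2 prefers t1 over t2.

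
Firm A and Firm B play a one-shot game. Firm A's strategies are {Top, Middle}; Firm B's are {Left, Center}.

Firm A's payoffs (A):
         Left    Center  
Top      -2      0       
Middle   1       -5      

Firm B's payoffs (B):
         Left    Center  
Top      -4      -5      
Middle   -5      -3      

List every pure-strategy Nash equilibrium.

A profile is a Nash equilibrium when each player is best-responding to the other.
Firm A's best responses — vs Left: Middle (payoff 1); vs Center: Top (payoff 0).
Firm B's best responses — vs Top: Left (payoff -4); vs Middle: Center (payoff -3).
No cell has both players best-responding. For instance, Firm A's best reply to Center is Top, but against Top Firm B prefers Left over Center.

There is no pure-strategy Nash equilibrium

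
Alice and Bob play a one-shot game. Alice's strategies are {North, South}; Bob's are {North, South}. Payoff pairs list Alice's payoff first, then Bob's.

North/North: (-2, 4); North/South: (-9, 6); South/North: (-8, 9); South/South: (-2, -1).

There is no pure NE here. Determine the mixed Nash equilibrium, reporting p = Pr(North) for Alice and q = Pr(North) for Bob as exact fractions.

Each player's mixing probability is pinned down by making the *other* player indifferent.
Bob indifferent between North and South: p·4 + (1−p)·9 = p·6 + (1−p)·(-1) ⟹ 9 + (-5)p = (-1) + 7p ⟹ p = 5/6.
Alice indifferent between North and South: q·(-2) + (1−q)·(-9) = q·(-8) + (1−q)·(-2) ⟹ (-9) + 7q = (-2) + (-6)q ⟹ q = 7/13.

p = 5/6, q = 7/13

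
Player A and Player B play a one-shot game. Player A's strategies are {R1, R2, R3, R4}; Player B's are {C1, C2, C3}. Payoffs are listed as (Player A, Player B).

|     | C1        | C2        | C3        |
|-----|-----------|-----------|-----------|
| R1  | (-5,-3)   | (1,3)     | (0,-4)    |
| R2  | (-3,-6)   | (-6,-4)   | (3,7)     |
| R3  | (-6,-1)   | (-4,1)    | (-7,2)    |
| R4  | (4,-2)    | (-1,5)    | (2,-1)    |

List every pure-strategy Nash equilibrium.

(R1, C2) and (R2, C3)

Find each player's best response to every opponent strategy; NE are the intersections.
Player A's best responses — vs C1: R4 (payoff 4); vs C2: R1 (payoff 1); vs C3: R2 (payoff 3).
Player B's best responses — vs R1: C2 (payoff 3); vs R2: C3 (payoff 7); vs R3: C3 (payoff 2); vs R4: C2 (payoff 5).
Mutual best responses occur at (R1, C2) and (R2, C3); at each, neither player gains by switching.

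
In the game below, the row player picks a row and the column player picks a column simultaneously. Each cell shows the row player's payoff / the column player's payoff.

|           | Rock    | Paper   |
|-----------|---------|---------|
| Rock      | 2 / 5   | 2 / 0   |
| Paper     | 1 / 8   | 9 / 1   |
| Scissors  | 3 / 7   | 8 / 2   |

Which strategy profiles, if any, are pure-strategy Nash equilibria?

(Scissors, Rock)

Find each player's best response to every opponent strategy; NE are the intersections.
The row player's best responses — vs Rock: Scissors (payoff 3); vs Paper: Paper (payoff 9).
The column player's best responses — vs Rock: Rock (payoff 5); vs Paper: Rock (payoff 8); vs Scissors: Rock (payoff 7).
The only mutual best response is (Scissors, Rock); neither player gains by switching there.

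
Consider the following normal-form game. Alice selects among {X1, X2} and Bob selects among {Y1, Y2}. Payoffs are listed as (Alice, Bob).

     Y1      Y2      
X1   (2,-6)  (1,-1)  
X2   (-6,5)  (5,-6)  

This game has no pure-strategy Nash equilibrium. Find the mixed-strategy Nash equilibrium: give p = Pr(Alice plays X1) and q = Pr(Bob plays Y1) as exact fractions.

p = 11/16, q = 1/3

In a mixed NE each player is indifferent between their pure strategies, so the opponent's mix sets the indifference.
Bob indifferent between Y1 and Y2: p·(-6) + (1−p)·5 = p·(-1) + (1−p)·(-6) ⟹ 5 + (-11)p = (-6) + 5p ⟹ p = 11/16.
Alice indifferent between X1 and X2: q·2 + (1−q)·1 = q·(-6) + (1−q)·5 ⟹ 1 + 1q = 5 + (-11)q ⟹ q = 1/3.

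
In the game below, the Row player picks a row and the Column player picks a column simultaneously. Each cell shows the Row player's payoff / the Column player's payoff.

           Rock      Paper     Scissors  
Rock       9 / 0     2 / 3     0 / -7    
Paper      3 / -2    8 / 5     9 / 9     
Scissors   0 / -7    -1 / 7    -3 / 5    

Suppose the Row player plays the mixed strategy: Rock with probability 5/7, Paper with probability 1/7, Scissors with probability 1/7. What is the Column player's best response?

Paper

The Column player's best reply maximizes expected payoff against the mix.
Rock: (5/7)·0 + (1/7)·(-2) + (1/7)·(-7) = -9/7
Paper: (5/7)·3 + (1/7)·5 + (1/7)·7 = 27/7
Scissors: (5/7)·(-7) + (1/7)·9 + (1/7)·5 = -3
Highest expected payoff is 27/7, from Paper.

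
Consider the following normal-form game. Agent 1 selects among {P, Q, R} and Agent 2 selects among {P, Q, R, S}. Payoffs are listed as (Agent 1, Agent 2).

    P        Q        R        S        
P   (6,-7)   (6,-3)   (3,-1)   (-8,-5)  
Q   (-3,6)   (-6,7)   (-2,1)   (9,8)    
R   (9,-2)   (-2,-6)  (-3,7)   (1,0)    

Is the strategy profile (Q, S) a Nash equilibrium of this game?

Holding Agent 2 at S: Agent 1 gets 9 from Q, versus -8 from P, 1 from R. No profitable deviation for Agent 1.
Holding Agent 1 at Q: Agent 2 gets 8 from S, versus 6 from P, 7 from Q, 1 from R. No profitable deviation for Agent 2 either.

Yes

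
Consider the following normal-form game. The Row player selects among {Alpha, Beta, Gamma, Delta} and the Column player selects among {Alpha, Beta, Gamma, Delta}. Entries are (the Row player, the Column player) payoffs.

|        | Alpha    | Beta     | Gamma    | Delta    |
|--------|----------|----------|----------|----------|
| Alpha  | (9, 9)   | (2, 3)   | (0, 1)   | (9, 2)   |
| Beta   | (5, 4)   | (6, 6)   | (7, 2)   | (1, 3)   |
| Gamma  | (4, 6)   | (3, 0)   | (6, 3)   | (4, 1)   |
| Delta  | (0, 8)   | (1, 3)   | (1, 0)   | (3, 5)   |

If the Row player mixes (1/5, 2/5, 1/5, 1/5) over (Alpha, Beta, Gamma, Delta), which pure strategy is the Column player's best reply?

Compute the Column player's expected payoff from each pure strategy against the given mix.
Alpha: (1/5)·9 + (2/5)·4 + (1/5)·6 + (1/5)·8 = 31/5
Beta: (1/5)·3 + (2/5)·6 + (1/5)·0 + (1/5)·3 = 18/5
Gamma: (1/5)·1 + (2/5)·2 + (1/5)·3 + (1/5)·0 = 8/5
Delta: (1/5)·2 + (2/5)·3 + (1/5)·1 + (1/5)·5 = 14/5
Highest expected payoff is 31/5, from Alpha.

Alpha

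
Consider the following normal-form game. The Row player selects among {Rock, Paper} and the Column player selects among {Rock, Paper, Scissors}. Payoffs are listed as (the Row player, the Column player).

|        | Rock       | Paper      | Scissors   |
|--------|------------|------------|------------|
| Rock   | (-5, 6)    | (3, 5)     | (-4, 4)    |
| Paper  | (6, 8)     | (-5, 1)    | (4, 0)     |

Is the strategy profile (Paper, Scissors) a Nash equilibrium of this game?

No

Holding the Column player at Scissors: the Row player gets 4 from Paper, versus -4 from Rock. No profitable deviation for the Row player.
Holding the Row player at Paper: the Column player gets 0 from Scissors but could get 8 by switching to Rock. The Column player has a profitable deviation.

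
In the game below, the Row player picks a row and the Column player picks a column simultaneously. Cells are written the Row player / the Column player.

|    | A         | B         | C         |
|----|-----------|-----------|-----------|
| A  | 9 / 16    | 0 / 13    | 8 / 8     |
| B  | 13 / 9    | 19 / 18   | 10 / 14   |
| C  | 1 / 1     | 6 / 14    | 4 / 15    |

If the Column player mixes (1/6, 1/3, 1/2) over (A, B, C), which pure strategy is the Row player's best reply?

B

The Row player's best reply maximizes expected payoff against the mix.
A: (1/6)·9 + (1/3)·0 + (1/2)·8 = 11/2
B: (1/6)·13 + (1/3)·19 + (1/2)·10 = 27/2
C: (1/6)·1 + (1/3)·6 + (1/2)·4 = 25/6
Highest expected payoff is 27/2, from B.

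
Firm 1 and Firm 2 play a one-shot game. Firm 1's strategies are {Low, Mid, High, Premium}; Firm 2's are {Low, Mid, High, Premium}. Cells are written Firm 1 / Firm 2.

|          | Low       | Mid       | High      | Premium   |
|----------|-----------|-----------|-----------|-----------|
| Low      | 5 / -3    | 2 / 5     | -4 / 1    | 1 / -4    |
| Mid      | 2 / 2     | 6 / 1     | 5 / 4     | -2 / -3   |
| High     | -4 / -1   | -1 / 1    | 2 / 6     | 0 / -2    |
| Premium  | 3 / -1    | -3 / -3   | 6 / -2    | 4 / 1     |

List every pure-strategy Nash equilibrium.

A profile is a Nash equilibrium when each player is best-responding to the other.
Firm 1's best responses — vs Low: Low (payoff 5); vs Mid: Mid (payoff 6); vs High: Premium (payoff 6); vs Premium: Premium (payoff 4).
Firm 2's best responses — vs Low: Mid (payoff 5); vs Mid: High (payoff 4); vs High: High (payoff 6); vs Premium: Premium (payoff 1).
The only mutual best response is (Premium, Premium); neither player gains by switching there.

(Premium, Premium)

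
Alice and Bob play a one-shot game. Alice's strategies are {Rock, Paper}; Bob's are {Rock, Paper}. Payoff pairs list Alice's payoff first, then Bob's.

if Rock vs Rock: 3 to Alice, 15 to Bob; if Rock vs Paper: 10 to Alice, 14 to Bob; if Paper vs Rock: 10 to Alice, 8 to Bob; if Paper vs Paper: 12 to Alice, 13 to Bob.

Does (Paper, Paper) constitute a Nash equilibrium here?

Holding Bob at Paper: Alice gets 12 from Paper, versus 10 from Rock. No profitable deviation for Alice.
Holding Alice at Paper: Bob gets 13 from Paper, versus 8 from Rock. No profitable deviation for Bob either.

Yes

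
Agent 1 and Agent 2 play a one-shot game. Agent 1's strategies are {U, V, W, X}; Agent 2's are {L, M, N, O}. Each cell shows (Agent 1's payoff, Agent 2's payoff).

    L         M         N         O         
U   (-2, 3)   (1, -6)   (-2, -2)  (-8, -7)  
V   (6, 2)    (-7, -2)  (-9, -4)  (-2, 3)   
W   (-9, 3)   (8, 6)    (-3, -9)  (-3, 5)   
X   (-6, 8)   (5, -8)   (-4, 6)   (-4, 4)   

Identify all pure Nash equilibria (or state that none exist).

(V, O) and (W, M)

Find each player's best response to every opponent strategy; NE are the intersections.
Agent 1's best responses — vs L: V (payoff 6); vs M: W (payoff 8); vs N: U (payoff -2); vs O: V (payoff -2).
Agent 2's best responses — vs U: L (payoff 3); vs V: O (payoff 3); vs W: M (payoff 6); vs X: L (payoff 8).
Mutual best responses occur at (V, O) and (W, M); at each, neither player gains by switching.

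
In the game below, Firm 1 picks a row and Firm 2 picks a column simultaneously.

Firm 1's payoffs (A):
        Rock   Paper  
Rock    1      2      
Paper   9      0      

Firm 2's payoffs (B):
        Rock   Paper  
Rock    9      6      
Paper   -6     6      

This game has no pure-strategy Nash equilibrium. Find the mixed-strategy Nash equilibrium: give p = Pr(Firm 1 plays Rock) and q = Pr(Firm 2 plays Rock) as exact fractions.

p = 4/5, q = 1/5

Each player's mixing probability is pinned down by making the *other* player indifferent.
Firm 2 indifferent between Rock and Paper: p·9 + (1−p)·(-6) = p·6 + (1−p)·6 ⟹ (-6) + 15p = 6 + 0p ⟹ p = 4/5.
Firm 1 indifferent between Rock and Paper: q·1 + (1−q)·2 = q·9 + (1−q)·0 ⟹ 2 + (-1)q = 0 + 9q ⟹ q = 1/5.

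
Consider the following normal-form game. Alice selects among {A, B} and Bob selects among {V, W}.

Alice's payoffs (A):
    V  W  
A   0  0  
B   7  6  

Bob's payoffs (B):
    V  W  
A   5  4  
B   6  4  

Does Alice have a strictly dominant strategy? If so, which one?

Check whether one of Alice's strategies beats all alternatives regardless of what the opponent does.
B strictly dominates: vs V: 7 > 0; vs W: 6 > 0.

B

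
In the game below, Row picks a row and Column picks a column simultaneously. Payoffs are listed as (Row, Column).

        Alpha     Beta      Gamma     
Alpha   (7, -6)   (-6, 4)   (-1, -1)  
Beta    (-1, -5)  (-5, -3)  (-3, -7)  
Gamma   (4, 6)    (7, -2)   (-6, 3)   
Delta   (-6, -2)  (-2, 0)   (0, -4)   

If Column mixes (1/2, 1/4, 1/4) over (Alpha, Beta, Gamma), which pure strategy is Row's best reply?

Gamma

Compute Row's expected payoff from each pure strategy against the given mix.
Alpha: (1/2)·7 + (1/4)·(-6) + (1/4)·(-1) = 7/4
Beta: (1/2)·(-1) + (1/4)·(-5) + (1/4)·(-3) = -5/2
Gamma: (1/2)·4 + (1/4)·7 + (1/4)·(-6) = 9/4
Delta: (1/2)·(-6) + (1/4)·(-2) + (1/4)·0 = -7/2
Highest expected payoff is 9/4, from Gamma.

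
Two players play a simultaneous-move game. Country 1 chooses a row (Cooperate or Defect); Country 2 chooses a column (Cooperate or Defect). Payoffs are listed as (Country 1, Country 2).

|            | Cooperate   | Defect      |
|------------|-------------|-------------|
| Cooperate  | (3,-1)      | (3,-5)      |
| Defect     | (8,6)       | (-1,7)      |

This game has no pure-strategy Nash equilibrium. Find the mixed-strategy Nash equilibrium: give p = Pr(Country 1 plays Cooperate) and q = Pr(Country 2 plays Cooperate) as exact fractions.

Each player's mixing probability is pinned down by making the *other* player indifferent.
Country 2 indifferent between Cooperate and Defect: p·(-1) + (1−p)·6 = p·(-5) + (1−p)·7 ⟹ 6 + (-7)p = 7 + (-12)p ⟹ p = 1/5.
Country 1 indifferent between Cooperate and Defect: q·3 + (1−q)·3 = q·8 + (1−q)·(-1) ⟹ 3 + 0q = (-1) + 9q ⟹ q = 4/9.

p = 1/5, q = 4/9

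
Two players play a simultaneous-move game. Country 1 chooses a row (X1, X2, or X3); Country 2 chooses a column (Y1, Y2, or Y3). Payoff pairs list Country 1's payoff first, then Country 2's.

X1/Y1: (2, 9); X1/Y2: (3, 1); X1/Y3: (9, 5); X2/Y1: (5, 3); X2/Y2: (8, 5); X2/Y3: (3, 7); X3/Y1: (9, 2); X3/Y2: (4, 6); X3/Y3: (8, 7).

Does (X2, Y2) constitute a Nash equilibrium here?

No

Holding Country 2 at Y2: Country 1 gets 8 from X2, versus 3 from X1, 4 from X3. No profitable deviation for Country 1.
Holding Country 1 at X2: Country 2 gets 5 from Y2 but could get 7 by switching to Y3. Country 2 has a profitable deviation.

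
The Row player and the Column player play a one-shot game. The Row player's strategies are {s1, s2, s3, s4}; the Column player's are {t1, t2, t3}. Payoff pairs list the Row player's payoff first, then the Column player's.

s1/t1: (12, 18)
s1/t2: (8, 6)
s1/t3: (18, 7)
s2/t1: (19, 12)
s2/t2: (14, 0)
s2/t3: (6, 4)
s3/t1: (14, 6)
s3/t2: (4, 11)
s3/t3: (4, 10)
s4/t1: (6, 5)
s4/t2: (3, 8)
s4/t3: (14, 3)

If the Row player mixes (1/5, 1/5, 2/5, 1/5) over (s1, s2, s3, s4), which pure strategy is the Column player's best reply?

t1

The Column player's best reply maximizes expected payoff against the mix.
t1: (1/5)·18 + (1/5)·12 + (2/5)·6 + (1/5)·5 = 47/5
t2: (1/5)·6 + (1/5)·0 + (2/5)·11 + (1/5)·8 = 36/5
t3: (1/5)·7 + (1/5)·4 + (2/5)·10 + (1/5)·3 = 34/5
Highest expected payoff is 47/5, from t1.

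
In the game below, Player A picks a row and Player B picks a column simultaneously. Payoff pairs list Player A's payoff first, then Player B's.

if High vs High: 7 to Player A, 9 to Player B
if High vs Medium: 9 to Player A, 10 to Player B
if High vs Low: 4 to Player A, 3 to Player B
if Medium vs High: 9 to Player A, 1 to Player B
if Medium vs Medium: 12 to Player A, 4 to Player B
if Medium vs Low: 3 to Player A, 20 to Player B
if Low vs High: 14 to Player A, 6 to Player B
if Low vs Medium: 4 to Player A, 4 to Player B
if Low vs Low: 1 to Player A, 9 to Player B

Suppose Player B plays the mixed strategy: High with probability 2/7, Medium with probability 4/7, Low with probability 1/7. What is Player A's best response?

Medium

Player A's best reply maximizes expected payoff against the mix.
High: (2/7)·7 + (4/7)·9 + (1/7)·4 = 54/7
Medium: (2/7)·9 + (4/7)·12 + (1/7)·3 = 69/7
Low: (2/7)·14 + (4/7)·4 + (1/7)·1 = 45/7
Highest expected payoff is 69/7, from Medium.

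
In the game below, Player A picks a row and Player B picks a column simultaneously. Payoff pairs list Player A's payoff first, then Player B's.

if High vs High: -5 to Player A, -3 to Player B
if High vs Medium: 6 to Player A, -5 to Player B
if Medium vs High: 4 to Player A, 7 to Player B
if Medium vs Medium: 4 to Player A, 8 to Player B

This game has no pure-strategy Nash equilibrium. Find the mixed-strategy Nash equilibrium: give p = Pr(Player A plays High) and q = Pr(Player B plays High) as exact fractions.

In a mixed NE each player is indifferent between their pure strategies, so the opponent's mix sets the indifference.
Player B indifferent between High and Medium: p·(-3) + (1−p)·7 = p·(-5) + (1−p)·8 ⟹ 7 + (-10)p = 8 + (-13)p ⟹ p = 1/3.
Player A indifferent between High and Medium: q·(-5) + (1−q)·6 = q·4 + (1−q)·4 ⟹ 6 + (-11)q = 4 + 0q ⟹ q = 2/11.

p = 1/3, q = 2/11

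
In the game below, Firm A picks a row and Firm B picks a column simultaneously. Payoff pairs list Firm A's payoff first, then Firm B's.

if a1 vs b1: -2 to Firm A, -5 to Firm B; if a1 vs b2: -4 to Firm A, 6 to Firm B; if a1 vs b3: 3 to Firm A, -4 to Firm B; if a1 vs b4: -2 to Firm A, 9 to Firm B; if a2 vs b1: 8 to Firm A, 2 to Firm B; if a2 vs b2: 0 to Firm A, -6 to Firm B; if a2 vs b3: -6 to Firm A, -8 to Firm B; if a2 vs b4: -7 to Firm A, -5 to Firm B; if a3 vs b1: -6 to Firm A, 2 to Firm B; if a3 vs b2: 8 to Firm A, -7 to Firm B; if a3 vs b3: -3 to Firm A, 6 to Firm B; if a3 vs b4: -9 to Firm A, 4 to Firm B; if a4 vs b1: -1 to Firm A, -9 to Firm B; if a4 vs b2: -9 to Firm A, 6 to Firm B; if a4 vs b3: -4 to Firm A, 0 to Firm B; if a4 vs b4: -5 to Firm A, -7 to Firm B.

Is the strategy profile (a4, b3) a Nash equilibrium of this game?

No

Holding Firm B at b3: Firm A gets -4 from a4 but could get 3 by switching to a1. Firm A has a profitable deviation.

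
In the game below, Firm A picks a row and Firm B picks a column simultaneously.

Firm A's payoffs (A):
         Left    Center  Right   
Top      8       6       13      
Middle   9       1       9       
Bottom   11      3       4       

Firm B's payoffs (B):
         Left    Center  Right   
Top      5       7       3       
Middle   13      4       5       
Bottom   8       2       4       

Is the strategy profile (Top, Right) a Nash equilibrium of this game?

Holding Firm B at Right: Firm A gets 13 from Top, versus 9 from Middle, 4 from Bottom. No profitable deviation for Firm A.
Holding Firm A at Top: Firm B gets 3 from Right but could get 7 by switching to Center. Firm B has a profitable deviation.

No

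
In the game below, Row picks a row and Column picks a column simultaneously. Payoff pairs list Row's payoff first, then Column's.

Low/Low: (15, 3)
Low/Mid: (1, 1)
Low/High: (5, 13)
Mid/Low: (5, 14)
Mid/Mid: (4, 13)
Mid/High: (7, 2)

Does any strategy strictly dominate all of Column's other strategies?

Check whether one of Column's strategies beats all alternatives regardless of what the opponent does.
Low is not dominant: against Low, High gives 13 > 3.
Mid is not dominant: against Low, Low gives 3 > 1.
High is not dominant: against Mid, Low gives 14 > 2.
No single strategy is best against every opponent action.

No strictly dominant strategy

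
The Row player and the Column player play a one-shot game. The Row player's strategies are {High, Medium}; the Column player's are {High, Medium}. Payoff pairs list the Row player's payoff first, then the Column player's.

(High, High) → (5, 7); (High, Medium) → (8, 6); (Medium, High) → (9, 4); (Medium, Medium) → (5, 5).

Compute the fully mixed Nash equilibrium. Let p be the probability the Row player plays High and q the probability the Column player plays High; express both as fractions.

Each player's mixing probability is pinned down by making the *other* player indifferent.
The Column player indifferent between High and Medium: p·7 + (1−p)·4 = p·6 + (1−p)·5 ⟹ 4 + 3p = 5 + 1p ⟹ p = 1/2.
The Row player indifferent between High and Medium: q·5 + (1−q)·8 = q·9 + (1−q)·5 ⟹ 8 + (-3)q = 5 + 4q ⟹ q = 3/7.

p = 1/2, q = 3/7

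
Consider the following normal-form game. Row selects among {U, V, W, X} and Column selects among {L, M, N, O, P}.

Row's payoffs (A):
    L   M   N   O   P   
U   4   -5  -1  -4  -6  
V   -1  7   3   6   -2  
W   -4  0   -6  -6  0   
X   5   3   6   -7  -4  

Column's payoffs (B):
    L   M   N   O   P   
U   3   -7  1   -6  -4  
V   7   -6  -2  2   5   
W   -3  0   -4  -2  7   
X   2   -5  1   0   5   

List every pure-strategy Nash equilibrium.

(W, P)

A profile is a Nash equilibrium when each player is best-responding to the other.
Row's best responses — vs L: X (payoff 5); vs M: V (payoff 7); vs N: X (payoff 6); vs O: V (payoff 6); vs P: W (payoff 0).
Column's best responses — vs U: L (payoff 3); vs V: L (payoff 7); vs W: P (payoff 7); vs X: P (payoff 5).
The only mutual best response is (W, P); neither player gains by switching there.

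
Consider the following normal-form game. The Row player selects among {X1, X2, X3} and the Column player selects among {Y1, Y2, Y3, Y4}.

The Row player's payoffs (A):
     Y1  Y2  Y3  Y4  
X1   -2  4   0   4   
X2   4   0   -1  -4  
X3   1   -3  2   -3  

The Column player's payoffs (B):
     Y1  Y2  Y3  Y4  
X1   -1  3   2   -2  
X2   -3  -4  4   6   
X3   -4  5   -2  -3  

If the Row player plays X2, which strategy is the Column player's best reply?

With the Row player fixed at X2, the Column player's payoffs are: Y1 → -3, Y2 → -4, Y3 → 4, Y4 → 6.
The maximum is 6, achieved by Y4.

Y4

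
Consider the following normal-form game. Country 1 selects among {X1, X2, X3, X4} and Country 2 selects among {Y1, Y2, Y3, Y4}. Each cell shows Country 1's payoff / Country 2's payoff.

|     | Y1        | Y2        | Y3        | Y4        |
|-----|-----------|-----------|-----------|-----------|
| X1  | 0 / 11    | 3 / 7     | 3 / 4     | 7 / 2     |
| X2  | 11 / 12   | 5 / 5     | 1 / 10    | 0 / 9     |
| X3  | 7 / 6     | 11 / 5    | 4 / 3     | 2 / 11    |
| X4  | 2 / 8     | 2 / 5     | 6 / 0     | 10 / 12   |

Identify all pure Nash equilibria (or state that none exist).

Find each player's best response to every opponent strategy; NE are the intersections.
Country 1's best responses — vs Y1: X2 (payoff 11); vs Y2: X3 (payoff 11); vs Y3: X4 (payoff 6); vs Y4: X4 (payoff 10).
Country 2's best responses — vs X1: Y1 (payoff 11); vs X2: Y1 (payoff 12); vs X3: Y4 (payoff 11); vs X4: Y4 (payoff 12).
Mutual best responses occur at (X2, Y1) and (X4, Y4); at each, neither player gains by switching.

(X2, Y1) and (X4, Y4)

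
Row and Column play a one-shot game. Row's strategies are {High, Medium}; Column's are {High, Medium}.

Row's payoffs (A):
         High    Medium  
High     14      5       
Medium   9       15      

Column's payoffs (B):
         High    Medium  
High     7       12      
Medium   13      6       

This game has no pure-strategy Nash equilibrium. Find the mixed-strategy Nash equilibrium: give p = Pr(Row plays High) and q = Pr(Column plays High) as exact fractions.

p = 7/12, q = 2/3

In a mixed NE each player is indifferent between their pure strategies, so the opponent's mix sets the indifference.
Column indifferent between High and Medium: p·7 + (1−p)·13 = p·12 + (1−p)·6 ⟹ 13 + (-6)p = 6 + 6p ⟹ p = 7/12.
Row indifferent between High and Medium: q·14 + (1−q)·5 = q·9 + (1−q)·15 ⟹ 5 + 9q = 15 + (-6)q ⟹ q = 2/3.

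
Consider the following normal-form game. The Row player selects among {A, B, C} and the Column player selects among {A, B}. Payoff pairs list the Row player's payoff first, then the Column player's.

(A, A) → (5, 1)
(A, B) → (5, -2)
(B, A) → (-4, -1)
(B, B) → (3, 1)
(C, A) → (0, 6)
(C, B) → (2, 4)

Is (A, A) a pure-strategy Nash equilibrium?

Holding the Column player at A: the Row player gets 5 from A, versus -4 from B, 0 from C. No profitable deviation for the Row player.
Holding the Row player at A: the Column player gets 1 from A, versus -2 from B. No profitable deviation for the Column player either.

Yes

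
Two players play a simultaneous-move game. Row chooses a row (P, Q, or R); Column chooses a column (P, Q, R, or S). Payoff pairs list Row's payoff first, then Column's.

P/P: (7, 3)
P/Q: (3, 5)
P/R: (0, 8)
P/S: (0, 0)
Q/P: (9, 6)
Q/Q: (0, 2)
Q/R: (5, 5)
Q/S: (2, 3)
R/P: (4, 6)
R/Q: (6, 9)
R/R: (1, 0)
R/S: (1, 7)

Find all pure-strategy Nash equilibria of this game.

Find each player's best response to every opponent strategy; NE are the intersections.
Row's best responses — vs P: Q (payoff 9); vs Q: R (payoff 6); vs R: Q (payoff 5); vs S: Q (payoff 2).
Column's best responses — vs P: R (payoff 8); vs Q: P (payoff 6); vs R: Q (payoff 9).
Mutual best responses occur at (Q, P) and (R, Q); at each, neither player gains by switching.

(Q, P) and (R, Q)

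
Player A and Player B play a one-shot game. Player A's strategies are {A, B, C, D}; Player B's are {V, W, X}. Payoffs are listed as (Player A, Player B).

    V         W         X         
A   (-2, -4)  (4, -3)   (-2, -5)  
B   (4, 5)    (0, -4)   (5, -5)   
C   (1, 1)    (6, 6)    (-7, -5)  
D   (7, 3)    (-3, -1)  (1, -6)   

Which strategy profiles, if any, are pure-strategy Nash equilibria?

(C, W) and (D, V)

Find each player's best response to every opponent strategy; NE are the intersections.
Player A's best responses — vs V: D (payoff 7); vs W: C (payoff 6); vs X: B (payoff 5).
Player B's best responses — vs A: W (payoff -3); vs B: V (payoff 5); vs C: W (payoff 6); vs D: V (payoff 3).
Mutual best responses occur at (C, W) and (D, V); at each, neither player gains by switching.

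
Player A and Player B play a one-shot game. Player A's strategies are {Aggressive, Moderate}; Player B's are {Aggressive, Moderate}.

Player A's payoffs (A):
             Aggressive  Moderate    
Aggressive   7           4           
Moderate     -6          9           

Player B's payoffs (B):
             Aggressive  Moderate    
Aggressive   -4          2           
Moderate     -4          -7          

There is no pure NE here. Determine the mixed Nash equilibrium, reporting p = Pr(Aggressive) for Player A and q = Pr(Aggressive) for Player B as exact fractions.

p = 1/3, q = 5/18

Each player's mixing probability is pinned down by making the *other* player indifferent.
Player B indifferent between Aggressive and Moderate: p·(-4) + (1−p)·(-4) = p·2 + (1−p)·(-7) ⟹ (-4) + 0p = (-7) + 9p ⟹ p = 1/3.
Player A indifferent between Aggressive and Moderate: q·7 + (1−q)·4 = q·(-6) + (1−q)·9 ⟹ 4 + 3q = 9 + (-15)q ⟹ q = 5/18.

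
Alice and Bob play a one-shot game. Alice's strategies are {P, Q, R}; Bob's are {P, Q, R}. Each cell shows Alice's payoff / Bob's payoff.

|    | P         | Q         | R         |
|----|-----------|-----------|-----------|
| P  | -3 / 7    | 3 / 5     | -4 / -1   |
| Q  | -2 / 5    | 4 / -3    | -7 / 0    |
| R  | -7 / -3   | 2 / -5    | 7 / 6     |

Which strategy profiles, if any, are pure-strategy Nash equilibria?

(Q, P) and (R, R)

Find each player's best response to every opponent strategy; NE are the intersections.
Alice's best responses — vs P: Q (payoff -2); vs Q: Q (payoff 4); vs R: R (payoff 7).
Bob's best responses — vs P: P (payoff 7); vs Q: P (payoff 5); vs R: R (payoff 6).
Mutual best responses occur at (Q, P) and (R, R); at each, neither player gains by switching.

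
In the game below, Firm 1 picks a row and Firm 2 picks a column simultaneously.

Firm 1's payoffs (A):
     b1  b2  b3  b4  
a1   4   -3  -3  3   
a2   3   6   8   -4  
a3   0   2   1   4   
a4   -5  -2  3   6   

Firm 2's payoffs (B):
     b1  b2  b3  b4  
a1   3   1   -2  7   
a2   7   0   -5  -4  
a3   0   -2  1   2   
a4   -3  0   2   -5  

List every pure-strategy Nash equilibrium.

There is no pure-strategy Nash equilibrium

Check mutual best responses: a cell is a NE iff neither player can gain by unilaterally deviating.
Firm 1's best responses — vs b1: a1 (payoff 4); vs b2: a2 (payoff 6); vs b3: a2 (payoff 8); vs b4: a4 (payoff 6).
Firm 2's best responses — vs a1: b4 (payoff 7); vs a2: b1 (payoff 7); vs a3: b4 (payoff 2); vs a4: b3 (payoff 2).
No cell has both players best-responding. For instance, Firm 1's best reply to b2 is a2, but against a2 Firm 2 prefers b1 over b2.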